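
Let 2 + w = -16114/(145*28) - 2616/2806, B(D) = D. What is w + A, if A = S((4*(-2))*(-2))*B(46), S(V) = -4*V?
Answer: -1200633193/406870 ≈ -2950.9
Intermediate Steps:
w = -2807913/406870 (w = -2 + (-16114/(145*28) - 2616/2806) = -2 + (-16114/4060 - 2616*1/2806) = -2 + (-16114*1/4060 - 1308/1403) = -2 + (-1151/290 - 1308/1403) = -2 - 1994173/406870 = -2807913/406870 ≈ -6.9013)
A = -2944 (A = -4*4*(-2)*(-2)*46 = -(-32)*(-2)*46 = -4*16*46 = -64*46 = -2944)
w + A = -2807913/406870 - 2944 = -1200633193/406870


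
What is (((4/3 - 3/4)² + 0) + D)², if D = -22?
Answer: 9728161/20736 ≈ 469.14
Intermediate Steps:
(((4/3 - 3/4)² + 0) + D)² = (((4/3 - 3/4)² + 0) - 22)² = (((4*(⅓) - 3*¼)² + 0) - 22)² = (((4/3 - ¾)² + 0) - 22)² = (((7/12)² + 0) - 22)² = ((49/144 + 0) - 22)² = (49/144 - 22)² = (-3119/144)² = 9728161/20736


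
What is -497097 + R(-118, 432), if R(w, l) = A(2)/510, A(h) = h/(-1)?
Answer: -126759736/255 ≈ -4.9710e+5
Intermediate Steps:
A(h) = -h (A(h) = h*(-1) = -h)
R(w, l) = -1/255 (R(w, l) = -1*2/510 = -2*1/510 = -1/255)
-497097 + R(-118, 432) = -497097 - 1/255 = -126759736/255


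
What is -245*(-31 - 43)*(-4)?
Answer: -72520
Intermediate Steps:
-245*(-31 - 43)*(-4) = -(-18130)*(-4) = -245*296 = -72520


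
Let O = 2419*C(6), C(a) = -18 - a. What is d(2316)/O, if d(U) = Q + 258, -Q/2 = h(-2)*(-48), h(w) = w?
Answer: -11/9676 ≈ -0.0011368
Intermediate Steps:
Q = -192 (Q = -(-4)*(-48) = -2*96 = -192)
d(U) = 66 (d(U) = -192 + 258 = 66)
O = -58056 (O = 2419*(-18 - 1*6) = 2419*(-18 - 6) = 2419*(-24) = -58056)
d(2316)/O = 66/(-58056) = 66*(-1/58056) = -11/9676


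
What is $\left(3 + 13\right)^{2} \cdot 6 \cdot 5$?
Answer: $7680$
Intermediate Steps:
$\left(3 + 13\right)^{2} \cdot 6 \cdot 5 = 16^{2} \cdot 30 = 256 \cdot 30 = 7680$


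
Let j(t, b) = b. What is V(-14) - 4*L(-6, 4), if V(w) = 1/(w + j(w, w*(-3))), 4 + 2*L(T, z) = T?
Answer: 561/28 ≈ 20.036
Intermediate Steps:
L(T, z) = -2 + T/2
V(w) = -1/(2*w) (V(w) = 1/(w + w*(-3)) = 1/(w - 3*w) = 1/(-2*w) = -1/(2*w))
V(-14) - 4*L(-6, 4) = -½/(-14) - 4*(-2 + (½)*(-6)) = -½*(-1/14) - 4*(-2 - 3) = 1/28 - 4*(-5) = 1/28 + 20 = 561/28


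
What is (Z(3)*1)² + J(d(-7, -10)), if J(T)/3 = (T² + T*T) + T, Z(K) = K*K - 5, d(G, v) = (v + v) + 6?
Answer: 1150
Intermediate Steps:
d(G, v) = 6 + 2*v (d(G, v) = 2*v + 6 = 6 + 2*v)
Z(K) = -5 + K² (Z(K) = K² - 5 = -5 + K²)
J(T) = 3*T + 6*T² (J(T) = 3*((T² + T*T) + T) = 3*((T² + T²) + T) = 3*(2*T² + T) = 3*(T + 2*T²) = 3*T + 6*T²)
(Z(3)*1)² + J(d(-7, -10)) = ((-5 + 3²)*1)² + 3*(6 + 2*(-10))*(1 + 2*(6 + 2*(-10))) = ((-5 + 9)*1)² + 3*(6 - 20)*(1 + 2*(6 - 20)) = (4*1)² + 3*(-14)*(1 + 2*(-14)) = 4² + 3*(-14)*(1 - 28) = 16 + 3*(-14)*(-27) = 16 + 1134 = 1150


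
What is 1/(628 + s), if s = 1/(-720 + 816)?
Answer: 96/60289 ≈ 0.0015923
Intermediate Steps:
s = 1/96 ≈ 0.010417
1/(628 + s) = 1/(628 + 1/96) = 1/(60289/96) = 96/60289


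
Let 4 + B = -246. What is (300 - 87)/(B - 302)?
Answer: -71/184 ≈ -0.38587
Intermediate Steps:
B = -250 (B = -4 - 246 = -250)
(300 - 87)/(B - 302) = (300 - 87)/(-250 - 302) = 213/(-552) = 213*(-1/552) = -71/184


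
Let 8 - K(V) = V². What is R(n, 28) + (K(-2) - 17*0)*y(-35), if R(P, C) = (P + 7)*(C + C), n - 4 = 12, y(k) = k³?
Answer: -170212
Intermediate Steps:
K(V) = 8 - V²
n = 16 (n = 4 + 12 = 16)
R(P, C) = 2*C*(7 + P) (R(P, C) = (7 + P)*(2*C) = 2*C*(7 + P))
R(n, 28) + (K(-2) - 17*0)*y(-35) = 2*28*(7 + 16) + ((8 - 1*(-2)²) - 17*0)*(-35)³ = 2*28*23 + ((8 - 1*4) + 0)*(-42875) = 1288 + ((8 - 4) + 0)*(-42875) = 1288 + (4 + 0)*(-42875) = 1288 + 4*(-42875) = 1288 - 171500 = -170212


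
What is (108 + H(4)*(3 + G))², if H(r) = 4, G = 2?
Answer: 16384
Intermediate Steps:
(108 + H(4)*(3 + G))² = (108 + 4*(3 + 2))² = (108 + 4*5)² = (108 + 20)² = 128² = 16384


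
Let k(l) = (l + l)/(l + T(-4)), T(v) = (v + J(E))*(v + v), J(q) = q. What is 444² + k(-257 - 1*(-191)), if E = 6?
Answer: 8082642/41 ≈ 1.9714e+5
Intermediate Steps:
T(v) = 2*v*(6 + v) (T(v) = (v + 6)*(v + v) = (6 + v)*(2*v) = 2*v*(6 + v))
k(l) = 2*l/(-16 + l) (k(l) = (l + l)/(l + 2*(-4)*(6 - 4)) = (2*l)/(l + 2*(-4)*2) = (2*l)/(l - 16) = (2*l)/(-16 + l) = 2*l/(-16 + l))
444² + k(-257 - 1*(-191)) = 444² + 2*(-257 - 1*(-191))/(-16 + (-257 - 1*(-191))) = 197136 + 2*(-257 + 191)/(-16 + (-257 + 191)) = 197136 + 2*(-66)/(-16 - 66) = 197136 + 2*(-66)/(-82) = 197136 + 2*(-66)*(-1/82) = 197136 + 66/41 = 8082642/41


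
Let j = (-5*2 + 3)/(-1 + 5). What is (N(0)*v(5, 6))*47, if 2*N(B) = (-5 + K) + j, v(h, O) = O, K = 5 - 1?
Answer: -1551/4 ≈ -387.75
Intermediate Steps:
K = 4
j = -7/4 (j = (-10 + 3)/4 = -7*¼ = -7/4 ≈ -1.7500)
N(B) = -11/8 (N(B) = ((-5 + 4) - 7/4)/2 = (-1 - 7/4)/2 = (½)*(-11/4) = -11/8)
(N(0)*v(5, 6))*47 = -11/8*6*47 = -33/4*47 = -1551/4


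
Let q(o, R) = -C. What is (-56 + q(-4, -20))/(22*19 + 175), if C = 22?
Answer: -78/593 ≈ -0.13153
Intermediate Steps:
q(o, R) = -22 (q(o, R) = -1*22 = -22)
(-56 + q(-4, -20))/(22*19 + 175) = (-56 - 22)/(22*19 + 175) = -78/(418 + 175) = -78/593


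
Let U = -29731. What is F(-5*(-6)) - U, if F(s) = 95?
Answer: 29826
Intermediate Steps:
F(-5*(-6)) - U = 95 - 1*(-29731) = 95 + 29731 = 29826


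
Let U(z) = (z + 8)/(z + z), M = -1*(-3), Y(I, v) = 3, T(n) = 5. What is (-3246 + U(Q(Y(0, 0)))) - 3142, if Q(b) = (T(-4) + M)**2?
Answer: -102199/16 ≈ -6387.4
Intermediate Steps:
M = 3
Q(b) = 64 (Q(b) = (5 + 3)**2 = 8**2 = 64)
U(z) = (8 + z)/(2*z) (U(z) = (8 + z)/((2*z)) = (8 + z)*(1/(2*z)) = (8 + z)/(2*z))
(-3246 + U(Q(Y(0, 0)))) - 3142 = (-3246 + (1/2)*(8 + 64)/64) - 3142 = (-3246 + (1/2)*(1/64)*72) - 3142 = (-3246 + 9/16) - 3142 = -51927/16 - 3142 = -102199/16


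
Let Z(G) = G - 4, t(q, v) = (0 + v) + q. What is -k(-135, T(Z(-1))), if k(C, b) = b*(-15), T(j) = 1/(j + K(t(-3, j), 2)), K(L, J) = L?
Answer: -15/13 ≈ -1.1538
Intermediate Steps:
t(q, v) = q + v (t(q, v) = v + q = q + v)
Z(G) = -4 + G
T(j) = 1/(-3 + 2*j) (T(j) = 1/(j + (-3 + j)) = 1/(-3 + 2*j))
k(C, b) = -15*b
-k(-135, T(Z(-1))) = -(-15)/(-3 + 2*(-4 - 1)) = -(-15)/(-3 + 2*(-5)) = -(-15)/(-3 - 10) = -(-15)/(-13) = -(-15)*(-1)/13 = -1*15/13 = -15/13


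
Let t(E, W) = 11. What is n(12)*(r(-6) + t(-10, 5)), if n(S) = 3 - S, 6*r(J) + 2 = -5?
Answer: -177/2 ≈ -88.500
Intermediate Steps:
r(J) = -7/6 (r(J) = -⅓ + (⅙)*(-5) = -⅓ - ⅚ = -7/6)
n(12)*(r(-6) + t(-10, 5)) = (3 - 1*12)*(-7/6 + 11) = (3 - 12)*(59/6) = -9*59/6 = -177/2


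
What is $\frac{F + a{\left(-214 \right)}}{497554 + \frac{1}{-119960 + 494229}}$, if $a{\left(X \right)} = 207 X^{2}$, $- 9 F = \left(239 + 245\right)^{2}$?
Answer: $\frac{31844188321148}{1675971342243} \approx 19.0$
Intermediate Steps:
$F = - \frac{234256}{9}$ ($F = - \frac{\left(239 + 245\right)^{2}}{9} = - \frac{484^{2}}{9} = \left(- \frac{1}{9}\right) 234256 = - \frac{234256}{9} \approx -26028.0$)
$\frac{F + a{\left(-214 \right)}}{497554 + \frac{1}{-119960 + 494229}} = \frac{- \frac{234256}{9} + 207 \left(-214\right)^{2}}{497554 + \frac{1}{-119960 + 494229}} = \frac{- \frac{234256}{9} + 207 \cdot 45796}{497554 + \frac{1}{374269}} = \frac{- \frac{234256}{9} + 9479772}{497554 + \frac{1}{374269}} = \frac{85083692}{9 \cdot \frac{186219038027}{374269}} = \frac{85083692}{9} \cdot \frac{374269}{186219038027} = \frac{31844188321148}{1675971342243}$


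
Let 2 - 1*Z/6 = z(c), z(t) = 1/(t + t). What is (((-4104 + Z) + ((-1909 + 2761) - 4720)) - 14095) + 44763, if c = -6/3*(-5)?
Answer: 227077/10 ≈ 22708.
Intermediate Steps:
c = 10 (c = -6*⅓*(-5) = -2*(-5) = 10)
z(t) = 1/(2*t)
Z = 117/10 (Z = 12 - 3/10 = 117/10 ≈ 11.700)
(((-4104 + Z) + ((-1909 + 2761) - 4720)) - 14095) + 44763 = (((-4104 + 117/10) + ((-1909 + 2761) - 4720)) - 14095) + 44763 = ((-40923/10 + (852 - 4720)) - 14095) + 44763 = ((-40923/10 - 3868) - 14095) + 44763 = (-79603/10 - 14095) + 44763 = -220553/10 + 44763 = 227077/10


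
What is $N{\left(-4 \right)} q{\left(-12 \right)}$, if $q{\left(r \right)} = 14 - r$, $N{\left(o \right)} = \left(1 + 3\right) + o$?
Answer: $0$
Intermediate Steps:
$N{\left(o \right)} = 4 + o$
$N{\left(-4 \right)} q{\left(-12 \right)} = \left(4 - 4\right) \left(14 - -12\right) = 0 \left(14 + 12\right) = 0 \cdot 26 = 0$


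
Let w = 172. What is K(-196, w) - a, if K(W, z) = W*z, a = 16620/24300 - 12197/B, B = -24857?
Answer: -339393394694/10067085 ≈ -33713.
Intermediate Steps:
a = 11825174/10067085 (a = 16620/24300 - 12197/(-24857) = 16620*(1/24300) - 12197*(-1/24857) = 277/405 + 12197/24857 = 11825174/10067085 ≈ 1.1746)
K(-196, w) - a = -196*172 - 1*11825174/10067085 = -33712 - 11825174/10067085 = -339393394694/10067085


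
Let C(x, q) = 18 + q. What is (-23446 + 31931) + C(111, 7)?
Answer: 8510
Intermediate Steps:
(-23446 + 31931) + C(111, 7) = (-23446 + 31931) + (18 + 7) = 8485 + 25 = 8510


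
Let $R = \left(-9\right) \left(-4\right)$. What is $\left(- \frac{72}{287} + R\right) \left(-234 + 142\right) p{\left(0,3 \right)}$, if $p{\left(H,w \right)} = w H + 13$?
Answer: $- \frac{12270960}{287} \approx -42756.0$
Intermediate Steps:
$p{\left(H,w \right)} = 13 + H w$ ($p{\left(H,w \right)} = H w + 13 = 13 + H w$)
$R = 36$
$\left(- \frac{72}{287} + R\right) \left(-234 + 142\right) p{\left(0,3 \right)} = \left(- \frac{72}{287} + 36\right) \left(-234 + 142\right) \left(13 + 0 \cdot 3\right) = \left(\left(-72\right) \frac{1}{287} + 36\right) \left(-92\right) \left(13 + 0\right) = \left(- \frac{72}{287} + 36\right) \left(-92\right) 13 = \frac{10260}{287} \left(-92\right) 13 = \left(- \frac{943920}{287}\right) 13 = - \frac{12270960}{287}$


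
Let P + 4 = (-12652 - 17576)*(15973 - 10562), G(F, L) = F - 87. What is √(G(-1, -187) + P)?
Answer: 10*I*√1635638 ≈ 12789.0*I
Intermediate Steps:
G(F, L) = -87 + F
P = -163563712 (P = -4 + (-12652 - 17576)*(15973 - 10562) = -4 - 30228*5411 = -4 - 163563708 = -163563712)
√(G(-1, -187) + P) = √((-87 - 1) - 163563712) = √(-88 - 163563712) = √(-163563800) = 10*I*√1635638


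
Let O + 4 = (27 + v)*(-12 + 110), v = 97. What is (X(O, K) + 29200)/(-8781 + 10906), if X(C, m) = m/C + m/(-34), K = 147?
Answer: 6029376821/438846500 ≈ 13.739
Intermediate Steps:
O = 12148 (O = -4 + (27 + 97)*(-12 + 110) = -4 + 124*98 = -4 + 12152 = 12148)
X(C, m) = -m/34 + m/C (X(C, m) = m/C + m*(-1/34) = m/C - m/34 = -m/34 + m/C)
(X(O, K) + 29200)/(-8781 + 10906) = ((-1/34*147 + 147/12148) + 29200)/(-8781 + 10906) = ((-147/34 + 147*(1/12148)) + 29200)/2125 = ((-147/34 + 147/12148) + 29200)*(1/2125) = (-890379/206516 + 29200)*(1/2125) = (6029376821/206516)*(1/2125) = 6029376821/438846500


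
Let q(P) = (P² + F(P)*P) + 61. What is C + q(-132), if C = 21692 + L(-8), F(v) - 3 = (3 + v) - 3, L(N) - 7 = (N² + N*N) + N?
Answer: 56332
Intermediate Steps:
L(N) = 7 + N + 2*N² (L(N) = 7 + ((N² + N*N) + N) = 7 + ((N² + N²) + N) = 7 + (2*N² + N) = 7 + (N + 2*N²) = 7 + N + 2*N²)
F(v) = 3 + v (F(v) = 3 + ((3 + v) - 3) = 3 + v)
C = 21819 (C = 21692 + (7 - 8 + 2*(-8)²) = 21692 + (7 - 8 + 2*64) = 21692 + (7 - 8 + 128) = 21692 + 127 = 21819)
q(P) = 61 + P² + P*(3 + P) (q(P) = (P² + (3 + P)*P) + 61 = (P² + P*(3 + P)) + 61 = 61 + P² + P*(3 + P))
C + q(-132) = 21819 + (61 + (-132)² - 132*(3 - 132)) = 21819 + (61 + 17424 - 132*(-129)) = 21819 + (61 + 17424 + 17028) = 21819 + 34513 = 56332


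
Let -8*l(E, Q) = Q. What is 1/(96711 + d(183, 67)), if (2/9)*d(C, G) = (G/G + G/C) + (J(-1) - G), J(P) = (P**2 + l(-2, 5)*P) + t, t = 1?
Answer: 976/94113201 ≈ 1.0370e-5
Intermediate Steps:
l(E, Q) = -Q/8
J(P) = 1 + P**2 - 5*P/8 (J(P) = (P**2 + (-1/8*5)*P) + 1 = (P**2 - 5*P/8) + 1 = 1 + P**2 - 5*P/8)
d(C, G) = 261/16 - 9*G/2 + 9*G/(2*C) (d(C, G) = 9*((G/G + G/C) + ((1 + (-1)**2 - 5/8*(-1)) - G))/2 = 9*((1 + G/C) + ((1 + 1 + 5/8) - G))/2 = 9*((1 + G/C) + (21/8 - G))/2 = 9*(29/8 - G + G/C)/2 = 261/16 - 9*G/2 + 9*G/(2*C))
1/(96711 + d(183, 67)) = 1/(96711 + (9/16)*(8*67 - 1*183*(-29 + 8*67))/183) = 1/(96711 + (9/16)*(1/183)*(536 - 1*183*(-29 + 536))) = 1/(96711 + (9/16)*(1/183)*(536 - 1*183*507)) = 1/(96711 + (9/16)*(1/183)*(536 - 92781)) = 1/(96711 + (9/16)*(1/183)*(-92245)) = 1/(96711 - 276735/976) = 1/(94113201/976) = 976/94113201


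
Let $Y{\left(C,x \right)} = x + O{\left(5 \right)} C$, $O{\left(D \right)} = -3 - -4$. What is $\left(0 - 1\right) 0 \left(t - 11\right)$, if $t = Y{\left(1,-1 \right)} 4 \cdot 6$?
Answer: $0$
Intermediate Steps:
$O{\left(D \right)} = 1$ ($O{\left(D \right)} = -3 + 4 = 1$)
$Y{\left(C,x \right)} = C + x$ ($Y{\left(C,x \right)} = x + 1 C = x + C = C + x$)
$t = 0$ ($t = \left(1 - 1\right) 4 \cdot 6 = 0 \cdot 4 \cdot 6 = 0 \cdot 6 = 0$)
$\left(0 - 1\right) 0 \left(t - 11\right) = \left(0 - 1\right) 0 \left(0 - 11\right) = \left(-1\right) 0 \left(-11\right) = 0 \left(-11\right) = 0$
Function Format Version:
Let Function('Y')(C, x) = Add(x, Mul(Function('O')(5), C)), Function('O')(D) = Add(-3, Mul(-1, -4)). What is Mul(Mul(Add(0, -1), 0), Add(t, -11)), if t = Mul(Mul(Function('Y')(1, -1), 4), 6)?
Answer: 0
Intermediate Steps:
Function('O')(D) = 1 (Function('O')(D) = Add(-3, 4) = 1)
Function('Y')(C, x) = Add(C, x) (Function('Y')(C, x) = Add(x, Mul(1, C)) = Add(x, C) = Add(C, x))
t = 0 (t = Mul(Mul(Add(1, -1), 4), 6) = Mul(Mul(0, 4), 6) = Mul(0, 6) = 0)
Mul(Mul(Add(0, -1), 0), Add(t, -11)) = Mul(Mul(Add(0, -1), 0), Add(0, -11)) = Mul(Mul(-1, 0), -11) = Mul(0, -11) = 0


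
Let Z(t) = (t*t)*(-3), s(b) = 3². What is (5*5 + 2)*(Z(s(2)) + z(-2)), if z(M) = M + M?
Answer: -6669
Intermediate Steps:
s(b) = 9
Z(t) = -3*t² (Z(t) = t²*(-3) = -3*t²)
z(M) = 2*M
(5*5 + 2)*(Z(s(2)) + z(-2)) = (5*5 + 2)*(-3*9² + 2*(-2)) = (25 + 2)*(-3*81 - 4) = 27*(-243 - 4) = 27*(-247) = -6669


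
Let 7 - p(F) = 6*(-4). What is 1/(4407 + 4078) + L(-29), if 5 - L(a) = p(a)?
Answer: -220609/8485 ≈ -26.000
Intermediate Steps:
p(F) = 31 (p(F) = 7 - 6*(-4) = 7 - 1*(-24) = 7 + 24 = 31)
L(a) = -26 (L(a) = 5 - 1*31 = 5 - 31 = -26)
1/(4407 + 4078) + L(-29) = 1/(4407 + 4078) - 26 = 1/8485 - 26 = -220609/8485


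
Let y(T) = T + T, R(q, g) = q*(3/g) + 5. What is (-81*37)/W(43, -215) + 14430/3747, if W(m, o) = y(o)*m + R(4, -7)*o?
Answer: 672546521/167834375 ≈ 4.0072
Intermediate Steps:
R(q, g) = 5 + 3*q/g (R(q, g) = 3*q/g + 5 = 5 + 3*q/g)
y(T) = 2*T
W(m, o) = 23*o/7 + 2*m*o (W(m, o) = (2*o)*m + (5 + 3*4/(-7))*o = 2*m*o + (5 + 3*4*(-⅐))*o = 2*m*o + (5 - 12/7)*o = 2*m*o + 23*o/7 = 23*o/7 + 2*m*o)
(-81*37)/W(43, -215) + 14430/3747 = (-81*37)/(((⅐)*(-215)*(23 + 14*43))) + 14430/3747 = -2997*(-7/(215*(23 + 602))) + 14430*(1/3747) = -2997/((⅐)*(-215)*625) + 4810/1249 = -2997/(-134375/7) + 4810/1249 = -2997*(-7/134375) + 4810/1249 = 20979/134375 + 4810/1249 = 672546521/167834375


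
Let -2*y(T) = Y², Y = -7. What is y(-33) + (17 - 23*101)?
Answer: -4661/2 ≈ -2330.5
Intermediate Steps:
y(T) = -49/2 (y(T) = -½*(-7)² = -½*49 = -49/2)
y(-33) + (17 - 23*101) = -49/2 + (17 - 23*101) = -49/2 + (17 - 2323) = -49/2 - 2306 = -4661/2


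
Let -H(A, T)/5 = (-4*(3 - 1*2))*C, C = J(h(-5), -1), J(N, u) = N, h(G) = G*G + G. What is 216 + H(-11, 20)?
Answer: 616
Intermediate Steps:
h(G) = G + G² (h(G) = G² + G = G + G²)
C = 20 (C = -5*(1 - 5) = -5*(-4) = 20)
H(A, T) = 400 (H(A, T) = -5*(-4*(3 - 1*2))*20 = -5*(-4*(3 - 2))*20 = -5*(-4*1)*20 = -(-20)*20 = -5*(-80) = 400)
216 + H(-11, 20) = 216 + 400 = 616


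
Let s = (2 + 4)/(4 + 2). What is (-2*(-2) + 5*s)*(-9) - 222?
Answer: -303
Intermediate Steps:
s = 1 (s = 6/6 = 6*(1/6) = 1)
(-2*(-2) + 5*s)*(-9) - 222 = (-2*(-2) + 5*1)*(-9) - 222 = (4 + 5)*(-9) - 222 = 9*(-9) - 222 = -81 - 222 = -303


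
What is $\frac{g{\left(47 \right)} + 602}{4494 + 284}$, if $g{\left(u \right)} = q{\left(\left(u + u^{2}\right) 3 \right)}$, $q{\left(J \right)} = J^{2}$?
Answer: $\frac{22903213}{2389} \approx 9586.9$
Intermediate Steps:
$g{\left(u \right)} = \left(3 u + 3 u^{2}\right)^{2}$ ($g{\left(u \right)} = \left(\left(u + u^{2}\right) 3\right)^{2} = \left(3 u + 3 u^{2}\right)^{2}$)
$\frac{g{\left(47 \right)} + 602}{4494 + 284} = \frac{9 \cdot 47^{2} \left(1 + 47\right)^{2} + 602}{4494 + 284} = \frac{9 \cdot 2209 \cdot 48^{2} + 602}{4778} = \left(9 \cdot 2209 \cdot 2304 + 602\right) \frac{1}{4778} = \left(45805824 + 602\right) \frac{1}{4778} = 45806426 \cdot \frac{1}{4778} = \frac{22903213}{2389}$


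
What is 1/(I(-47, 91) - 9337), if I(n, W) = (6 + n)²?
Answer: -1/7656 ≈ -0.00013062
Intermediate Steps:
1/(I(-47, 91) - 9337) = 1/((6 - 47)² - 9337) = 1/((-41)² - 9337) = 1/(1681 - 9337) = 1/(-7656) = -1/7656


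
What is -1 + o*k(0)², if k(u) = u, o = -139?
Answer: -1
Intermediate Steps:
-1 + o*k(0)² = -1 - 139*0² = -1 - 139*0 = -1 + 0 = -1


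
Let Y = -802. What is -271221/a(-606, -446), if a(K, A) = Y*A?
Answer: -271221/357692 ≈ -0.75825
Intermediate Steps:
a(K, A) = -802*A
-271221/a(-606, -446) = -271221/((-802*(-446))) = -271221/357692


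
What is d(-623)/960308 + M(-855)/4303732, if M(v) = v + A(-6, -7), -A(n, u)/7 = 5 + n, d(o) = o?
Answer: -873891555/1033227067364 ≈ -0.00084579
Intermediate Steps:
A(n, u) = -35 - 7*n (A(n, u) = -7*(5 + n) = -35 - 7*n)
M(v) = 7 + v (M(v) = v + (-35 - 7*(-6)) = v + (-35 + 42) = v + 7 = 7 + v)
d(-623)/960308 + M(-855)/4303732 = -623/960308 + (7 - 855)/4303732 = -623*1/960308 - 848*1/4303732 = -623/960308 - 212/1075933 = -873891555/1033227067364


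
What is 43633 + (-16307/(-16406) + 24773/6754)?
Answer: 1208830042952/27701531 ≈ 43638.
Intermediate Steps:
43633 + (-16307/(-16406) + 24773/6754) = 43633 + (-16307*(-1/16406) + 24773*(1/6754)) = 43633 + (16307/16406 + 24773/6754) = 43633 + 129140829/27701531 = 1208830042952/27701531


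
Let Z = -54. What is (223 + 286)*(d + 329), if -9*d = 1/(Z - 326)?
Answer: 572717129/3420 ≈ 1.6746e+5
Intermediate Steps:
d = 1/3420 (d = -1/(9*(-54 - 326)) = -⅑/(-380) = -⅑*(-1/380) = 1/3420 ≈ 0.00029240)
(223 + 286)*(d + 329) = (223 + 286)*(1/3420 + 329) = 509*(1125181/3420) = 572717129/3420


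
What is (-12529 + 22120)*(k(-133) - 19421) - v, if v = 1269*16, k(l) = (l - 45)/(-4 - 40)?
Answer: -4097462931/22 ≈ -1.8625e+8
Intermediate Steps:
k(l) = 45/44 - l/44 (k(l) = (-45 + l)/(-44) = (-45 + l)*(-1/44) = 45/44 - l/44)
v = 20304
(-12529 + 22120)*(k(-133) - 19421) - v = (-12529 + 22120)*((45/44 - 1/44*(-133)) - 19421) - 1*20304 = 9591*((45/44 + 133/44) - 19421) - 20304 = 9591*(89/22 - 19421) - 20304 = 9591*(-427173/22) - 20304 = -4097016243/22 - 20304 = -4097462931/22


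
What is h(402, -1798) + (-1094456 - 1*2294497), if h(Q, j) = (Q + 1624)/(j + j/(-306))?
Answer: -929234277813/274195 ≈ -3.3890e+6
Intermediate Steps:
h(Q, j) = 306*(1624 + Q)/(305*j) (h(Q, j) = (1624 + Q)/(j + j*(-1/306)) = (1624 + Q)/(j - j/306) = (1624 + Q)/((305*j/306)) = (1624 + Q)*(306/(305*j)) = 306*(1624 + Q)/(305*j))
h(402, -1798) + (-1094456 - 1*2294497) = (306/305)*(1624 + 402)/(-1798) + (-1094456 - 1*2294497) = (306/305)*(-1/1798)*2026 + (-1094456 - 2294497) = -309978/274195 - 3388953 = -929234277813/274195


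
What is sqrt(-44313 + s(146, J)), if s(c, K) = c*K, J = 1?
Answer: I*sqrt(44167) ≈ 210.16*I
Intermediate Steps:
s(c, K) = K*c
sqrt(-44313 + s(146, J)) = sqrt(-44313 + 1*146) = sqrt(-44313 + 146) = sqrt(-44167) = I*sqrt(44167)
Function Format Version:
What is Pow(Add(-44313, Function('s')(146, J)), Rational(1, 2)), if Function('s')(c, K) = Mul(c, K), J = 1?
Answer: Mul(I, Pow(44167, Rational(1, 2))) ≈ Mul(210.16, I)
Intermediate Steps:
Function('s')(c, K) = Mul(K, c)
Pow(Add(-44313, Function('s')(146, J)), Rational(1, 2)) = Pow(Add(-44313, Mul(1, 146)), Rational(1, 2)) = Pow(Add(-44313, 146), Rational(1, 2)) = Pow(-44167, Rational(1, 2)) = Mul(I, Pow(44167, Rational(1, 2)))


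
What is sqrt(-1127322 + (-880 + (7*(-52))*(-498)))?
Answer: I*sqrt(946930) ≈ 973.1*I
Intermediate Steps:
sqrt(-1127322 + (-880 + (7*(-52))*(-498))) = sqrt(-1127322 + (-880 - 364*(-498))) = sqrt(-1127322 + (-880 + 181272)) = sqrt(-1127322 + 180392) = sqrt(-946930) = I*sqrt(946930)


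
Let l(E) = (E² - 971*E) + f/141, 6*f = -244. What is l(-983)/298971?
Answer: 812490664/126464733 ≈ 6.4246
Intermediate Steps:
f = -122/3 (f = (⅙)*(-244) = -122/3 ≈ -40.667)
l(E) = -122/423 + E² - 971*E (l(E) = (E² - 971*E) - 122/3/141 = (E² - 971*E) - 122/3*1/141 = (E² - 971*E) - 122/423 = -122/423 + E² - 971*E)
l(-983)/298971 = (-122/423 + (-983)² - 971*(-983))/298971 = (-122/423 + 966289 + 954493)*(1/298971) = (812490664/423)*(1/298971) = 812490664/126464733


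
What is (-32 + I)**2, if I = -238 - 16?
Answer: 81796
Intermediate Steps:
I = -254
(-32 + I)**2 = (-32 - 254)**2 = (-286)**2 = 81796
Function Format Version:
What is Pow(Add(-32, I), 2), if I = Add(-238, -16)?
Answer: 81796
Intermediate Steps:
I = -254
Pow(Add(-32, I), 2) = Pow(Add(-32, -254), 2) = Pow(-286, 2) = 81796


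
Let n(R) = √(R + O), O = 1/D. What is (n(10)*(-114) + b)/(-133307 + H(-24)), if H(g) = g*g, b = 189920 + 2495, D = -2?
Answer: -192415/132731 + 57*√38/132731 ≈ -1.4470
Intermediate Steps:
b = 192415
O = -½ (O = 1/(-2) = -½ ≈ -0.50000)
H(g) = g²
n(R) = √(-½ + R) (n(R) = √(R - ½) = √(-½ + R))
(n(10)*(-114) + b)/(-133307 + H(-24)) = ((√(-2 + 4*10)/2)*(-114) + 192415)/(-133307 + (-24)²) = ((√(-2 + 40)/2)*(-114) + 192415)/(-133307 + 576) = ((√38/2)*(-114) + 192415)/(-132731) = (-57*√38 + 192415)*(-1/132731) = (192415 - 57*√38)*(-1/132731) = -192415/132731 + 57*√38/132731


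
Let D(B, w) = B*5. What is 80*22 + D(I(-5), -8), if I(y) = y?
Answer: 1735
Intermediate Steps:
D(B, w) = 5*B
80*22 + D(I(-5), -8) = 80*22 + 5*(-5) = 1760 - 25 = 1735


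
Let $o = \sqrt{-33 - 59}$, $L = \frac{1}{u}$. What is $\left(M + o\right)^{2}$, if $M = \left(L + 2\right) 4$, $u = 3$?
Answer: $- \frac{44}{9} + \frac{112 i \sqrt{23}}{3} \approx -4.8889 + 179.04 i$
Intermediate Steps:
$L = \frac{1}{3} \approx 0.33333$
$M = \frac{28}{3}$ ($M = \left(\frac{1}{3} + 2\right) 4 = \frac{7}{3} \cdot 4 = \frac{28}{3} \approx 9.3333$)
$o = 2 i \sqrt{23}$ ($o = \sqrt{-92} = 2 i \sqrt{23} \approx 9.5917 i$)
$\left(M + o\right)^{2} = \left(\frac{28}{3} + 2 i \sqrt{23}\right)^{2}$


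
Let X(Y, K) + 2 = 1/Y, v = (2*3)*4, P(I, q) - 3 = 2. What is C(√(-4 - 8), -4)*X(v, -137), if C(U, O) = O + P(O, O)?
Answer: -47/24 ≈ -1.9583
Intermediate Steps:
P(I, q) = 5 (P(I, q) = 3 + 2 = 5)
v = 24 (v = 6*4 = 24)
C(U, O) = 5 + O (C(U, O) = O + 5 = 5 + O)
X(Y, K) = -2 + 1/Y
C(√(-4 - 8), -4)*X(v, -137) = (5 - 4)*(-2 + 1/24) = 1*(-2 + 1/24) = 1*(-47/24) = -47/24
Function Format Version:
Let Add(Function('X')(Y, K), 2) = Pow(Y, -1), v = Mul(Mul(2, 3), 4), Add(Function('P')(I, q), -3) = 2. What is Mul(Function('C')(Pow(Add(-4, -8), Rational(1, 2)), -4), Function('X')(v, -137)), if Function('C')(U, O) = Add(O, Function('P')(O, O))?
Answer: Rational(-47, 24) ≈ -1.9583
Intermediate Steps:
Function('P')(I, q) = 5 (Function('P')(I, q) = Add(3, 2) = 5)
v = 24 (v = Mul(6, 4) = 24)
Function('C')(U, O) = Add(5, O) (Function('C')(U, O) = Add(O, 5) = Add(5, O))
Function('X')(Y, K) = Add(-2, Pow(Y, -1))
Mul(Function('C')(Pow(Add(-4, -8), Rational(1, 2)), -4), Function('X')(v, -137)) = Mul(Add(5, -4), Add(-2, Pow(24, -1))) = Mul(1, Add(-2, Rational(1, 24))) = Mul(1, Rational(-47, 24)) = Rational(-47, 24)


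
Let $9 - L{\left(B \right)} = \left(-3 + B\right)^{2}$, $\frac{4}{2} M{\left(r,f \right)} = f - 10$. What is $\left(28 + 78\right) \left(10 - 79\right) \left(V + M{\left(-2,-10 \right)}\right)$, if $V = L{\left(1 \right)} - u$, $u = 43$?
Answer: $351072$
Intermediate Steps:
$M{\left(r,f \right)} = -5 + \frac{f}{2}$ ($M{\left(r,f \right)} = \frac{f - 10}{2} = \frac{-10 + f}{2} = -5 + \frac{f}{2}$)
$L{\left(B \right)} = 9 - \left(-3 + B\right)^{2}$
$V = -38$ ($V = 1 \left(6 - 1\right) - 43 = 1 \cdot 5 - 43 = 5 - 43 = -38$)
$\left(28 + 78\right) \left(10 - 79\right) \left(V + M{\left(-2,-10 \right)}\right) = \left(28 + 78\right) \left(10 - 79\right) \left(-38 + \left(-5 + \frac{1}{2} \left(-10\right)\right)\right) = 106 \left(-69\right) \left(-38 - 10\right) = - 7314 \left(-38 - 10\right) = \left(-7314\right) \left(-48\right) = 351072$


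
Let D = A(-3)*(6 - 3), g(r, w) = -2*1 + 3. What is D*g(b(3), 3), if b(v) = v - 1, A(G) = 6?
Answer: 18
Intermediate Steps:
b(v) = -1 + v
g(r, w) = 1 (g(r, w) = -2 + 3 = 1)
D = 18 (D = 6*(6 - 3) = 6*3 = 18)
D*g(b(3), 3) = 18*1 = 18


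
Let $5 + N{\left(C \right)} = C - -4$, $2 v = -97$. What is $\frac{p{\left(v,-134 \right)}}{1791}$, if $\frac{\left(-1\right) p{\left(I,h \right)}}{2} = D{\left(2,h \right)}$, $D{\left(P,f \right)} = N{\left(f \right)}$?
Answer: $\frac{30}{199} \approx 0.15075$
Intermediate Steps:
$v = - \frac{97}{2}$ ($v = \frac{1}{2} \left(-97\right) = - \frac{97}{2} \approx -48.5$)
$N{\left(C \right)} = -1 + C$ ($N{\left(C \right)} = -5 + \left(C - -4\right) = -5 + \left(C + 4\right) = -5 + \left(4 + C\right) = -1 + C$)
$D{\left(P,f \right)} = -1 + f$
$p{\left(I,h \right)} = 2 - 2 h$ ($p{\left(I,h \right)} = - 2 \left(-1 + h\right) = 2 - 2 h$)
$\frac{p{\left(v,-134 \right)}}{1791} = \frac{2 - -268}{1791} = \left(2 + 268\right) \frac{1}{1791} = 270 \cdot \frac{1}{1791} = \frac{30}{199}$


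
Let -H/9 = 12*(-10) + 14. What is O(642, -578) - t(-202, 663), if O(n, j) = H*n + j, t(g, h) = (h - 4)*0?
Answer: 611890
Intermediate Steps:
H = 954 (H = -9*(12*(-10) + 14) = -9*(-120 + 14) = -9*(-106) = 954)
t(g, h) = 0 (t(g, h) = (-4 + h)*0 = 0)
O(n, j) = j + 954*n (O(n, j) = 954*n + j = j + 954*n)
O(642, -578) - t(-202, 663) = (-578 + 954*642) - 1*0 = (-578 + 612468) + 0 = 611890 + 0 = 611890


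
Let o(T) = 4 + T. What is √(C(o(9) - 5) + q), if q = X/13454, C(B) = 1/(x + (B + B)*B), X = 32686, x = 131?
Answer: 2*√39215967/8029 ≈ 1.5599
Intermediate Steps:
C(B) = 1/(131 + 2*B²) (C(B) = 1/(131 + (B + B)*B) = 1/(131 + (2*B)*B) = 1/(131 + 2*B²))
q = 16343/6727 (q = 32686/13454 = 32686*(1/13454) = 16343/6727 ≈ 2.4295)
√(C(o(9) - 5) + q) = √(1/(131 + 2*((4 + 9) - 5)²) + 16343/6727) = √(1/(131 + 2*(13 - 5)²) + 16343/6727) = √(1/(131 + 2*8²) + 16343/6727) = √(1/(131 + 2*64) + 16343/6727) = √(1/(131 + 128) + 16343/6727) = √(1/259 + 16343/6727) = √(605652/248899) = 2*√39215967/8029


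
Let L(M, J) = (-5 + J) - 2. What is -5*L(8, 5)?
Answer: 10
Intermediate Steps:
L(M, J) = -7 + J
-5*L(8, 5) = -5*(-7 + 5) = -5*(-2) = 10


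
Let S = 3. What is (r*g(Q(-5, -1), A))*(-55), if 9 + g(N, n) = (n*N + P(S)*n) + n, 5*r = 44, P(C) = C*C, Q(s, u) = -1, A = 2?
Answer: -4356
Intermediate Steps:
P(C) = C²
r = 44/5 (r = (⅕)*44 = 44/5 ≈ 8.8000)
g(N, n) = -9 + 10*n + N*n (g(N, n) = -9 + ((n*N + 3²*n) + n) = -9 + ((N*n + 9*n) + n) = -9 + ((9*n + N*n) + n) = -9 + (10*n + N*n) = -9 + 10*n + N*n)
(r*g(Q(-5, -1), A))*(-55) = (44*(-9 + 10*2 - 1*2)/5)*(-55) = (44*(-9 + 20 - 2)/5)*(-55) = ((44/5)*9)*(-55) = (396/5)*(-55) = -4356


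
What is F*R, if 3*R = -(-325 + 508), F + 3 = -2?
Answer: 305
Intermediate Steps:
F = -5 (F = -3 - 2 = -5)
R = -61 (R = (-(-325 + 508))/3 = (-1*183)/3 = (⅓)*(-183) = -61)
F*R = -5*(-61) = 305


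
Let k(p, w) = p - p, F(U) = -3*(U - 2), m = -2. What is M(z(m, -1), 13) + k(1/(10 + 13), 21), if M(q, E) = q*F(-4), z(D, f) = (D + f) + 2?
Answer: -18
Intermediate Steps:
F(U) = 6 - 3*U (F(U) = -3*(-2 + U) = 6 - 3*U)
z(D, f) = 2 + D + f
k(p, w) = 0
M(q, E) = 18*q (M(q, E) = q*(6 - 3*(-4)) = q*(6 + 12) = q*18 = 18*q)
M(z(m, -1), 13) + k(1/(10 + 13), 21) = 18*(2 - 2 - 1) + 0 = 18*(-1) + 0 = -18 + 0 = -18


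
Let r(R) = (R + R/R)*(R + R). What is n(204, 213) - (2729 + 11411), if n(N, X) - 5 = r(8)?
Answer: -13991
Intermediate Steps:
r(R) = 2*R*(1 + R) (r(R) = (R + 1)*(2*R) = (1 + R)*(2*R) = 2*R*(1 + R))
n(N, X) = 149 (n(N, X) = 5 + 2*8*(1 + 8) = 5 + 2*8*9 = 5 + 144 = 149)
n(204, 213) - (2729 + 11411) = 149 - (2729 + 11411) = 149 - 1*14140 = 149 - 14140 = -13991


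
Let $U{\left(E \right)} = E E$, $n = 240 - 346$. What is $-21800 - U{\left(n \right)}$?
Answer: $-33036$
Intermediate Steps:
$n = -106$
$U{\left(E \right)} = E^{2}$
$-21800 - U{\left(n \right)} = -21800 - \left(-106\right)^{2} = -21800 - 11236 = -33036$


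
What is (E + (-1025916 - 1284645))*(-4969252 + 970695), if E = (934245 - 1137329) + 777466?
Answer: 6942210693703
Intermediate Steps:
E = 574382 (E = -203084 + 777466 = 574382)
(E + (-1025916 - 1284645))*(-4969252 + 970695) = (574382 + (-1025916 - 1284645))*(-4969252 + 970695) = (574382 - 2310561)*(-3998557) = -1736179*(-3998557) = 6942210693703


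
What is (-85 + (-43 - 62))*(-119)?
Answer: 22610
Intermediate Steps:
(-85 + (-43 - 62))*(-119) = (-85 - 105)*(-119) = -190*(-119) = 22610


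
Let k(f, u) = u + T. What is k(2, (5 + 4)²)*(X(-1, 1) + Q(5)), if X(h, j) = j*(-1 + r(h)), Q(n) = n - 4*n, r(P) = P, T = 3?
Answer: -1428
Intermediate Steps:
Q(n) = -3*n
X(h, j) = j*(-1 + h)
k(f, u) = 3 + u (k(f, u) = u + 3 = 3 + u)
k(2, (5 + 4)²)*(X(-1, 1) + Q(5)) = (3 + (5 + 4)²)*(1*(-1 - 1) - 3*5) = (3 + 9²)*(1*(-2) - 15) = (3 + 81)*(-2 - 15) = 84*(-17) = -1428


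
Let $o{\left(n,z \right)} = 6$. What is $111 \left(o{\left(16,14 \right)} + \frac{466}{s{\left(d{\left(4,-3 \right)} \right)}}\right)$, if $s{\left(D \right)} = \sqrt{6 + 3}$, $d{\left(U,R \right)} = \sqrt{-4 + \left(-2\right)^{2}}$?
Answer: $17908$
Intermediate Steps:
$d{\left(U,R \right)} = 0$ ($d{\left(U,R \right)} = \sqrt{-4 + 4} = \sqrt{0} = 0$)
$s{\left(D \right)} = 3$ ($s{\left(D \right)} = \sqrt{9} = 3$)
$111 \left(o{\left(16,14 \right)} + \frac{466}{s{\left(d{\left(4,-3 \right)} \right)}}\right) = 111 \left(6 + \frac{466}{3}\right) = 111 \cdot \frac{484}{3} = 17908$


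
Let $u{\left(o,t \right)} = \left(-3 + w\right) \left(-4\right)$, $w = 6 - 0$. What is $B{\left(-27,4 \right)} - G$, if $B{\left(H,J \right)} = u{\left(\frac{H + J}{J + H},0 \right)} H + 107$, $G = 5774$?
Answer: $-5343$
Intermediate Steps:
$w = 6$ ($w = 6 + 0 = 6$)
$u{\left(o,t \right)} = -12$ ($u{\left(o,t \right)} = \left(-3 + 6\right) \left(-4\right) = 3 \left(-4\right) = -12$)
$B{\left(H,J \right)} = 107 - 12 H$ ($B{\left(H,J \right)} = - 12 H + 107 = 107 - 12 H$)
$B{\left(-27,4 \right)} - G = \left(107 - -324\right) - 5774 = \left(107 + 324\right) - 5774 = 431 - 5774 = -5343$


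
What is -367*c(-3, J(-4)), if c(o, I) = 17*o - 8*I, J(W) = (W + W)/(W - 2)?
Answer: 67895/3 ≈ 22632.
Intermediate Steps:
J(W) = 2*W/(-2 + W) (J(W) = (2*W)/(-2 + W) = 2*W/(-2 + W))
c(o, I) = -8*I + 17*o
-367*c(-3, J(-4)) = -367*(-16*(-4)/(-2 - 4) + 17*(-3)) = -367*(-16*(-4)/(-6) - 51) = -367*(-16*(-4)*(-1)/6 - 51) = -367*(-8*4/3 - 51) = -367*(-32/3 - 51) = -367*(-185/3) = 67895/3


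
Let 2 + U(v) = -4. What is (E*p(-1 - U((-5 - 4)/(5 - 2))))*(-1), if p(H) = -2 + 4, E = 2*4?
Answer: -16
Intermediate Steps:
U(v) = -6 (U(v) = -2 - 4 = -6)
E = 8
p(H) = 2
(E*p(-1 - U((-5 - 4)/(5 - 2))))*(-1) = (8*2)*(-1) = 16*(-1) = -16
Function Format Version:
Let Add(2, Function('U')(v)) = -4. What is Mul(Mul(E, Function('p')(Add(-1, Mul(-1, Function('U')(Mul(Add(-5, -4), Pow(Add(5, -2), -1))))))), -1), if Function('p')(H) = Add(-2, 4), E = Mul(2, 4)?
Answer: -16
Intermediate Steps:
Function('U')(v) = -6 (Function('U')(v) = Add(-2, -4) = -6)
E = 8
Function('p')(H) = 2
Mul(Mul(E, Function('p')(Add(-1, Mul(-1, Function('U')(Mul(Add(-5, -4), Pow(Add(5, -2), -1))))))), -1) = Mul(Mul(8, 2), -1) = Mul(16, -1) = -16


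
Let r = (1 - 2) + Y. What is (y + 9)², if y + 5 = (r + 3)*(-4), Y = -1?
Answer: 0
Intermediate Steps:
r = -2 (r = (1 - 2) - 1 = -1 - 1 = -2)
y = -9 (y = -5 + (-2 + 3)*(-4) = -5 + 1*(-4) = -5 - 4 = -9)
(y + 9)² = (-9 + 9)² = 0² = 0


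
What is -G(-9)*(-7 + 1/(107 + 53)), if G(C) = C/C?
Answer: 1119/160 ≈ 6.9938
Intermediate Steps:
G(C) = 1
-G(-9)*(-7 + 1/(107 + 53)) = -(-7 + 1/(107 + 53)) = -(-7 + 1/160) = -(-1119)/160 = -1*(-1119/160) = 1119/160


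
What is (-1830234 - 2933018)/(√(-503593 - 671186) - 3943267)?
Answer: 4695693606071/3887338952017 + 3572439*I*√130531/3887338952017 ≈ 1.2079 + 0.00033202*I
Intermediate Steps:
(-1830234 - 2933018)/(√(-503593 - 671186) - 3943267) = -4763252/(√(-1174779) - 3943267) = -4763252/(3*I*√130531 - 3943267) = -4763252/(-3943267 + 3*I*√130531)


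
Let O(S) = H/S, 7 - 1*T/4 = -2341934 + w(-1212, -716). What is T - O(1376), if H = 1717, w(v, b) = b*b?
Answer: 10068382923/1376 ≈ 7.3171e+6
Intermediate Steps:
w(v, b) = b²
T = 7317140 (T = 28 - 4*(-2341934 + (-716)²) = 28 - 4*(-2341934 + 512656) = 28 - 4*(-1829278) = 28 + 7317112 = 7317140)
O(S) = 1717/S
T - O(1376) = 7317140 - 1717/1376 = 10068382923/1376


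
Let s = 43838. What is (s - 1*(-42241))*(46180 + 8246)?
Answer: 4684935654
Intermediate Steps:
(s - 1*(-42241))*(46180 + 8246) = (43838 - 1*(-42241))*(46180 + 8246) = (43838 + 42241)*54426 = 86079*54426 = 4684935654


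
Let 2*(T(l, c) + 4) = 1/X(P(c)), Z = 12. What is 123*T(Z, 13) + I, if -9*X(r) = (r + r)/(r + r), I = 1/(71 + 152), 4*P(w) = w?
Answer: -466291/446 ≈ -1045.5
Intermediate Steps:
P(w) = w/4
I = 1/223 ≈ 0.0044843
X(r) = -1/9 (X(r) = -(r + r)/(9*(r + r)) = -2*r/(9*(2*r)) = -2*r*1/(2*r)/9 = -1/9*1 = -1/9)
T(l, c) = -17/2 (T(l, c) = -4 + 1/(2*(-1/9)) = -4 + (1/2)*(-9) = -4 - 9/2 = -17/2)
123*T(Z, 13) + I = 123*(-17/2) + 1/223 = -2091/2 + 1/223 = -466291/446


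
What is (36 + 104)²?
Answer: 19600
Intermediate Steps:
(36 + 104)² = 140² = 19600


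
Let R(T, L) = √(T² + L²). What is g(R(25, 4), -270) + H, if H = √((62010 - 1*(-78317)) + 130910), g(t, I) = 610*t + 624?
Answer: 624 + √271237 + 610*√641 ≈ 16589.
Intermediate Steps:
R(T, L) = √(L² + T²)
g(t, I) = 624 + 610*t
H = √271237 (H = √((62010 + 78317) + 130910) = √(140327 + 130910) = √271237 ≈ 520.80)
g(R(25, 4), -270) + H = (624 + 610*√(4² + 25²)) + √271237 = (624 + 610*√(16 + 625)) + √271237 = (624 + 610*√641) + √271237 = 624 + √271237 + 610*√641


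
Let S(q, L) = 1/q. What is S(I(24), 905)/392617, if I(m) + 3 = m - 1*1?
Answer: 1/7852340 ≈ 1.2735e-7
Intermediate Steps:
I(m) = -4 + m (I(m) = -3 + (m - 1*1) = -3 + (m - 1) = -3 + (-1 + m) = -4 + m)
S(I(24), 905)/392617 = 1/((-4 + 24)*392617) = (1/392617)/20 = (1/20)*(1/392617) = 1/7852340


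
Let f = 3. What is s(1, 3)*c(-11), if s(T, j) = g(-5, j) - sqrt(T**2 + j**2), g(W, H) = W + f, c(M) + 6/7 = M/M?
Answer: -2/7 - sqrt(10)/7 ≈ -0.73747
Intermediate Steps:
c(M) = 1/7 (c(M) = -6/7 + M/M = -6/7 + 1 = 1/7)
g(W, H) = 3 + W (g(W, H) = W + 3 = 3 + W)
s(T, j) = -2 - sqrt(T**2 + j**2) (s(T, j) = (3 - 5) - sqrt(T**2 + j**2) = -2 - sqrt(T**2 + j**2))
s(1, 3)*c(-11) = (-2 - sqrt(1**2 + 3**2))*(1/7) = (-2 - sqrt(1 + 9))*(1/7) = (-2 - sqrt(10))*(1/7) = -2/7 - sqrt(10)/7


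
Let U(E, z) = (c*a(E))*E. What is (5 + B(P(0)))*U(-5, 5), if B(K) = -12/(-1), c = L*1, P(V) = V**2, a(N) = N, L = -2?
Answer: -850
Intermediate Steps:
c = -2 (c = -2*1 = -2)
B(K) = 12 (B(K) = -12*(-1) = 12)
U(E, z) = -2*E**2 (U(E, z) = (-2*E)*E = -2*E**2)
(5 + B(P(0)))*U(-5, 5) = (5 + 12)*(-2*(-5)**2) = 17*(-2*25) = 17*(-50) = -850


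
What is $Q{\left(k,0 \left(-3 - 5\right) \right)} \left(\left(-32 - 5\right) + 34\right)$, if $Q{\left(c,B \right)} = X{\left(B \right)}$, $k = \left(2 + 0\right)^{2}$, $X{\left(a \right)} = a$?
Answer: $0$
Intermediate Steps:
$k = 4$ ($k = 2^{2} = 4$)
$Q{\left(c,B \right)} = B$
$Q{\left(k,0 \left(-3 - 5\right) \right)} \left(\left(-32 - 5\right) + 34\right) = 0 \left(-3 - 5\right) \left(\left(-32 - 5\right) + 34\right) = 0 \left(-8\right) \left(-37 + 34\right) = 0 \left(-3\right) = 0$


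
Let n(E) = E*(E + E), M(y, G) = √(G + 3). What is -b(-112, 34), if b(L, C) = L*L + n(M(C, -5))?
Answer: -12540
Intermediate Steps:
M(y, G) = √(3 + G)
n(E) = 2*E² (n(E) = E*(2*E) = 2*E²)
b(L, C) = -4 + L² (b(L, C) = L*L + 2*(√(3 - 5))² = L² + 2*(√(-2))² = L² + 2*(I*√2)² = L² + 2*(-2) = L² - 4 = -4 + L²)
-b(-112, 34) = -(-4 + (-112)²) = -(-4 + 12544) = -1*12540 = -12540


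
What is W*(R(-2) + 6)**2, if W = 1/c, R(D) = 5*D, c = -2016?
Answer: -1/126 ≈ -0.0079365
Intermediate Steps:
W = -1/2016 (W = 1/(-2016) = -1/2016 ≈ -0.00049603)
W*(R(-2) + 6)**2 = -(5*(-2) + 6)**2/2016 = -(-10 + 6)**2/2016 = -1/2016*(-4)**2 = -1/2016*16 = -1/126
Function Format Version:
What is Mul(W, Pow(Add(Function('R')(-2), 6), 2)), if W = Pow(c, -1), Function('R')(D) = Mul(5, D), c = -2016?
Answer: Rational(-1, 126) ≈ -0.0079365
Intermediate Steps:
W = Rational(-1, 2016) (W = Pow(-2016, -1) = Rational(-1, 2016) ≈ -0.00049603)
Mul(W, Pow(Add(Function('R')(-2), 6), 2)) = Mul(Rational(-1, 2016), Pow(Add(Mul(5, -2), 6), 2)) = Mul(Rational(-1, 2016), Pow(Add(-10, 6), 2)) = Mul(Rational(-1, 2016), Pow(-4, 2)) = Mul(Rational(-1, 2016), 16) = Rational(-1, 126)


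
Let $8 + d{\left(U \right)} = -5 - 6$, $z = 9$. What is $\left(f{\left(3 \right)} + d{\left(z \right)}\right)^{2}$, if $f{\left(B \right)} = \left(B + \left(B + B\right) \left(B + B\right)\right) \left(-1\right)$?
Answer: $3364$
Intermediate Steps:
$d{\left(U \right)} = -19$ ($d{\left(U \right)} = -8 - 11 = -19$)
$f{\left(B \right)} = - B - 4 B^{2}$ ($f{\left(B \right)} = \left(B + 2 B 2 B\right) \left(-1\right) = \left(B + 4 B^{2}\right) \left(-1\right) = - B - 4 B^{2}$)
$\left(f{\left(3 \right)} + d{\left(z \right)}\right)^{2} = \left(\left(-1\right) 3 \left(1 + 4 \cdot 3\right) - 19\right)^{2} = \left(\left(-1\right) 3 \left(1 + 12\right) - 19\right)^{2} = \left(\left(-1\right) 3 \cdot 13 - 19\right)^{2} = \left(-39 - 19\right)^{2} = \left(-58\right)^{2} = 3364$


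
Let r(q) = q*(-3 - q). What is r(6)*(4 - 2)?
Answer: -108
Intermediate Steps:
r(6)*(4 - 2) = (-1*6*(3 + 6))*(4 - 2) = -1*6*9*2 = -54*2 = -108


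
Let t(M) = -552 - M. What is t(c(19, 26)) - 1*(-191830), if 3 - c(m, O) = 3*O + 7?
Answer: 191360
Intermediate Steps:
c(m, O) = -4 - 3*O (c(m, O) = 3 - (3*O + 7) = 3 - (7 + 3*O) = 3 + (-7 - 3*O) = -4 - 3*O)
t(c(19, 26)) - 1*(-191830) = (-552 - (-4 - 3*26)) - 1*(-191830) = (-552 - (-4 - 78)) + 191830 = (-552 - 1*(-82)) + 191830 = (-552 + 82) + 191830 = -470 + 191830 = 191360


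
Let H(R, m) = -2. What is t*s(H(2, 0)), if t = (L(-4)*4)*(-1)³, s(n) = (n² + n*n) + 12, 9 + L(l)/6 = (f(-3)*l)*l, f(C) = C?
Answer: 27360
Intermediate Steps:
L(l) = -54 - 18*l² (L(l) = -54 + 6*((-3*l)*l) = -54 + 6*(-3*l²) = -54 - 18*l²)
s(n) = 12 + 2*n² (s(n) = (n² + n²) + 12 = 2*n² + 12 = 12 + 2*n²)
t = 1368 (t = ((-54 - 18*(-4)²)*4)*(-1)³ = ((-54 - 18*16)*4)*(-1) = ((-54 - 288)*4)*(-1) = -342*4*(-1) = -1368*(-1) = 1368)
t*s(H(2, 0)) = 1368*(12 + 2*(-2)²) = 1368*(12 + 2*4) = 1368*(12 + 8) = 1368*20 = 27360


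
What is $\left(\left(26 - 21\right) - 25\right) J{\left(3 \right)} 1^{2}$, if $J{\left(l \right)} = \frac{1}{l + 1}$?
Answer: $-5$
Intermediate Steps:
$J{\left(l \right)} = \frac{1}{1 + l}$
$\left(\left(26 - 21\right) - 25\right) J{\left(3 \right)} 1^{2} = \frac{\left(26 - 21\right) - 25}{1 + 3} \cdot 1^{2} = \frac{5 - 25}{4} \cdot 1 = \left(-20\right) \frac{1}{4} \cdot 1 = \left(-5\right) 1 = -5$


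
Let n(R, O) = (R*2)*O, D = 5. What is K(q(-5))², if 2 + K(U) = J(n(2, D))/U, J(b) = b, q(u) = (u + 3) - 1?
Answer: 676/9 ≈ 75.111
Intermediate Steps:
n(R, O) = 2*O*R (n(R, O) = (2*R)*O = 2*O*R)
q(u) = 2 + u (q(u) = (3 + u) - 1 = 2 + u)
K(U) = -2 + 20/U (K(U) = -2 + (2*5*2)/U = -2 + 20/U)
K(q(-5))² = (-2 + 20/(2 - 5))² = (-2 + 20/(-3))² = (-2 + 20*(-⅓))² = (-2 - 20/3)² = (-26/3)² = 676/9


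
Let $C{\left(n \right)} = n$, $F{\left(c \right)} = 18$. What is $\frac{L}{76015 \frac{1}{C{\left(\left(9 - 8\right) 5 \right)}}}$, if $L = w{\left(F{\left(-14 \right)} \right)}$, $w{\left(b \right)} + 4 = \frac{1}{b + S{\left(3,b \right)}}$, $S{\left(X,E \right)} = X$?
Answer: $- \frac{83}{319263} \approx -0.00025997$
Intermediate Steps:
$w{\left(b \right)} = -4 + \frac{1}{3 + b}$ ($w{\left(b \right)} = -4 + \frac{1}{b + 3} = -4 + \frac{1}{3 + b}$)
$L = - \frac{83}{21}$ ($L = \frac{-11 - 72}{3 + 18} = \frac{-11 - 72}{21} = \frac{1}{21} \left(-83\right) = - \frac{83}{21} \approx -3.9524$)
$\frac{L}{76015 \frac{1}{C{\left(\left(9 - 8\right) 5 \right)}}} = - \frac{83}{21 \frac{76015}{\left(9 - 8\right) 5}} = - \frac{83}{21 \frac{76015}{1 \cdot 5}} = - \frac{83}{21 \cdot \frac{76015}{5}} = - \frac{83}{21 \cdot 76015 \cdot \frac{1}{5}} = - \frac{83}{21 \cdot 15203} = \left(- \frac{83}{21}\right) \frac{1}{15203} = - \frac{83}{319263}$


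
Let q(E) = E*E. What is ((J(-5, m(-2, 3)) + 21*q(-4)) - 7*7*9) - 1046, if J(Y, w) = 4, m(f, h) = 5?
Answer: -1147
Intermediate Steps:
q(E) = E²
((J(-5, m(-2, 3)) + 21*q(-4)) - 7*7*9) - 1046 = ((4 + 21*(-4)²) - 7*7*9) - 1046 = ((4 + 21*16) - 49*9) - 1046 = ((4 + 336) - 441) - 1046 = (340 - 441) - 1046 = -101 - 1046 = -1147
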